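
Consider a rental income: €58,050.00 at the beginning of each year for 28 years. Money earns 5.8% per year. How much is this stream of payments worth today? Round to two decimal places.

This is an annuity due: 28 payments of €58,050.00 at the beginning of each year.
Periodic rate r = 0.058 per year.
PV = PMT × [(1 − (1+r)^−n)/r] × (1+r) = 58,050 × [1 − (1+r)^−28] / r × (1+r) = €840,507.76

€840,507.76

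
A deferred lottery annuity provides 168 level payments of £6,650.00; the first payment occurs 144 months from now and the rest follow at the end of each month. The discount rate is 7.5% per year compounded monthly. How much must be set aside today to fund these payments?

Ordinary annuity of 168 payments, first payment at period 144.
Periodic rate r = 0.075/12 per month; n is counted in months.
The ordinary-annuity PV formula values the stream one period before the first payment (period 143); discount that back 143 periods:
PV₀ = 6,650 × [1 − (1+r)^−168] / r × (1+r)^−143 = £283,261.77

£283,261.77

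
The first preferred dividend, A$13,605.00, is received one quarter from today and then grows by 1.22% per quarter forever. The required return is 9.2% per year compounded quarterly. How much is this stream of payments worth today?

Periodic rate r = 0.092/4 per quarter.
Growing perpetuity (Gordon): PV = PMT₁ / (r − g) = 13,605 / (r − 0.0122) = A$1,259,722.22.

A$1,259,722.22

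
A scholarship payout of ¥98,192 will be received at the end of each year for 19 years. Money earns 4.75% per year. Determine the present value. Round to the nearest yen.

¥1,211,235

This is an ordinary annuity: 19 payments of ¥98,192 at the end of each year.
Periodic rate r = 0.0475 per year.
PV = PMT × [(1 − (1+r)^−n)/r] = 98,192 × [1 − (1+r)^−19] / r = ¥1,211,235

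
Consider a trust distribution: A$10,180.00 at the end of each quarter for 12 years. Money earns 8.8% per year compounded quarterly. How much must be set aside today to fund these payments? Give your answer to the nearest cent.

A$299,916.89

This is an ordinary annuity: 48 payments of A$10,180.00 at the end of each quarter.
Periodic rate r = 0.088/4 per quarter; n is counted in quarters.
PV = PMT × [(1 − (1+r)^−n)/r] = 10,180 × [1 − (1+r)^−48] / r = A$299,916.89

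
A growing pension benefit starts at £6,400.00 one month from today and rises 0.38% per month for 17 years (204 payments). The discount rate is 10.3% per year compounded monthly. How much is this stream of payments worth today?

£830,671.03

Periodic rate r = 0.103/12 per month; n is counted in months.
Growing ordinary annuity: PV = PMT₁ × [1 − ((1+g)/(1+r))^n] / (r − g) = 6,400 × [1 − ((1+0.0038)/(1+r))^204] / (r − 0.0038) = £830,671.03.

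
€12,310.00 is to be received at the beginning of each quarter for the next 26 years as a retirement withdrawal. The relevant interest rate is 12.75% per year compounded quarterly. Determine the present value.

This is an annuity due: 104 payments of €12,310.00 at the beginning of each quarter.
Periodic rate r = 0.1275/4 per quarter; n is counted in quarters.
PV = PMT × [(1 − (1+r)^−n)/r] × (1+r) = 12,310 × [1 − (1+r)^−104] / r × (1+r) = €383,257.92

€383,257.92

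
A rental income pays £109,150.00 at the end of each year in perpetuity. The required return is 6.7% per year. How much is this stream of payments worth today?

Periodic rate r = 0.067 per year.
Level perpetuity: PV = PMT / r = 109,150 / (0.067) = £1,629,104.48.

£1,629,104.48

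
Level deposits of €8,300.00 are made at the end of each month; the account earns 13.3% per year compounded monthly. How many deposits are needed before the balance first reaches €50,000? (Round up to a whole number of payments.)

Periodic rate r = 0.133/12 per month; n is counted in months.
Ordinary annuity FV: 50,000 = 8,300 × [((1+r)^n − 1)/r].
(1+r)^n = 1 + 50,000 × r / 8,300, so n = ln(1 + 50,000·r/8,300) / ln(1+r) = 5.86.
Round up to a whole number of payments: n = 6.

6 payments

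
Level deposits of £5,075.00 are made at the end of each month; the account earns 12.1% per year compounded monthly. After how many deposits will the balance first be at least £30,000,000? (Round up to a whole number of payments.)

410 payments

Periodic rate r = 0.121/12 per month; n is counted in months.
Ordinary annuity FV: 30,000,000 = 5,075 × [((1+r)^n − 1)/r].
(1+r)^n = 1 + 30,000,000 × r / 5,075, so n = ln(1 + 30,000,000·r/5,075) / ln(1+r) = 409.10.
Round up to a whole number of payments: n = 410.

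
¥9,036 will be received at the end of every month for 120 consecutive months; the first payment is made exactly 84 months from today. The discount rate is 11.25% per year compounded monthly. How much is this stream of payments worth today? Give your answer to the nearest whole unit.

Ordinary annuity of 120 payments, first payment at period 84.
Periodic rate r = 0.1125/12 per month; n is counted in months.
The ordinary-annuity PV formula values the stream one period before the first payment (period 83); discount that back 83 periods:
PV₀ = 9,036 × [1 − (1+r)^−120] / r × (1+r)^−83 = ¥299,277

¥299,277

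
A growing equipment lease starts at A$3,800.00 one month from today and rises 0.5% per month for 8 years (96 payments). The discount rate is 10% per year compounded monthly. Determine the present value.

Periodic rate r = 0.1/12 per month; n is counted in months.
Growing ordinary annuity: PV = PMT₁ × [1 − ((1+g)/(1+r))^n] / (r − g) = 3,800 × [1 − ((1+0.005)/(1+r))^96] / (r − 0.005) = A$310,434.18.

A$310,434.18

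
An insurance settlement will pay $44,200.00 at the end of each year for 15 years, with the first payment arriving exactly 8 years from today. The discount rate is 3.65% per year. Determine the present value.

Ordinary annuity of 15 payments, first payment at period 8.
Periodic rate r = 0.0365 per year.
The ordinary-annuity PV formula values the stream one period before the first payment (period 7); discount that back 7 periods:
PV₀ = 44,200 × [1 − (1+r)^−15] / r × (1+r)^−7 = $391,895.99

$391,895.99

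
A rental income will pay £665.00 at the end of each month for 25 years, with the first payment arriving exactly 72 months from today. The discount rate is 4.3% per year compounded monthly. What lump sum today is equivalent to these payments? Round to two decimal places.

£94,731.91

Ordinary annuity of 300 payments, first payment at period 72.
Periodic rate r = 0.043/12 per month; n is counted in months.
The ordinary-annuity PV formula values the stream one period before the first payment (period 71); discount that back 71 periods:
PV₀ = 665 × [1 − (1+r)^−300] / r × (1+r)^−71 = £94,731.91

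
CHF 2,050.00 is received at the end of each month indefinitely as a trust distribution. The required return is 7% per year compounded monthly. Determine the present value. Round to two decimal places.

CHF 351,428.57

Periodic rate r = 0.07/12 per month.
Level perpetuity: PV = PMT / r = 2,050 / (0.07/12) = CHF 351,428.57.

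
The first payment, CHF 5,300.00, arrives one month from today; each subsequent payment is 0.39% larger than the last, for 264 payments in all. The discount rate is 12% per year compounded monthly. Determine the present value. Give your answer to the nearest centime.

Periodic rate r = 0.12/12 per month; n is counted in months.
Growing ordinary annuity: PV = PMT₁ × [1 − ((1+g)/(1+r))^n] / (r − g) = 5,300 × [1 − ((1+0.0039)/(1+r))^264] / (r − 0.0039) = CHF 693,309.56.

CHF 693,309.56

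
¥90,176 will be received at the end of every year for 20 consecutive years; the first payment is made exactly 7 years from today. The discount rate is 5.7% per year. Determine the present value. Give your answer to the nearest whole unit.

Ordinary annuity of 20 payments, first payment at period 7.
Periodic rate r = 0.057 per year.
The ordinary-annuity PV formula values the stream one period before the first payment (period 6); discount that back 6 periods:
PV₀ = 90,176 × [1 − (1+r)^−20] / r × (1+r)^−6 = ¥760,060

¥760,060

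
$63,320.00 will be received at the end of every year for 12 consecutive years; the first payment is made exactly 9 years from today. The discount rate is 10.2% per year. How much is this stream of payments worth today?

Ordinary annuity of 12 payments, first payment at period 9.
Periodic rate r = 0.102 per year.
The ordinary-annuity PV formula values the stream one period before the first payment (period 8); discount that back 8 periods:
PV₀ = 63,320 × [1 − (1+r)^−12] / r × (1+r)^−8 = $196,438.98

$196,438.98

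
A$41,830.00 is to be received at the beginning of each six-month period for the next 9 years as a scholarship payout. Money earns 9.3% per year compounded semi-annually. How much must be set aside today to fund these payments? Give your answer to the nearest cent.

This is an annuity due: 18 payments of A$41,830.00 at the beginning of each six-month period.
Periodic rate r = 0.093/2 per half-year; n is counted in half-years.
PV = PMT × [(1 − (1+r)^−n)/r] × (1+r) = 41,830 × [1 − (1+r)^−18] / r × (1+r) = A$525,998.49

A$525,998.49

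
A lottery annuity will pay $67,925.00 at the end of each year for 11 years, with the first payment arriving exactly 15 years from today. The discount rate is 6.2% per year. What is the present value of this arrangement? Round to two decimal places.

Ordinary annuity of 11 payments, first payment at period 15.
Periodic rate r = 0.062 per year.
The ordinary-annuity PV formula values the stream one period before the first payment (period 14); discount that back 14 periods:
PV₀ = 67,925 × [1 − (1+r)^−11] / r × (1+r)^−14 = $228,434.00

$228,434.00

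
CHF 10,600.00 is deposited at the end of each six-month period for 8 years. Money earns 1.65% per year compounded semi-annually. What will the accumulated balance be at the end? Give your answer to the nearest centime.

CHF 180,509.07

This is an ordinary annuity: 16 deposits of CHF 10,600.00 at the end of each six-month period.
Periodic rate r = 0.0165/2 per half-year; n is counted in half-years.
FV = PMT × [((1+r)^n − 1)/r] = 10,600 × [(1+r)^16 − 1] / r = CHF 180,509.07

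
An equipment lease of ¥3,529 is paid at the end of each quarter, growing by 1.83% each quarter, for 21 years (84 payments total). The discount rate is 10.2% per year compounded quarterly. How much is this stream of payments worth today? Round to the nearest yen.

¥218,941

Periodic rate r = 0.102/4 per quarter; n is counted in quarters.
Growing ordinary annuity: PV = PMT₁ × [1 − ((1+g)/(1+r))^n] / (r − g) = 3,529 × [1 − ((1+0.0183)/(1+r))^84] / (r − 0.0183) = ¥218,941.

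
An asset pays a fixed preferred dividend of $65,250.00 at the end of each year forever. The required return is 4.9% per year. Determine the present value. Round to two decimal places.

Periodic rate r = 0.049 per year.
Level perpetuity: PV = PMT / r = 65,250 / (0.049) = $1,331,632.65.

$1,331,632.65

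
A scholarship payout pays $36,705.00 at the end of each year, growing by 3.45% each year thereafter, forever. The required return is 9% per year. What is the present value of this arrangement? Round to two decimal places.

$661,351.35

Periodic rate r = 0.09 per year.
Growing perpetuity (Gordon): PV = PMT₁ / (r − g) = 36,705 / (r − 0.0345) = $661,351.35.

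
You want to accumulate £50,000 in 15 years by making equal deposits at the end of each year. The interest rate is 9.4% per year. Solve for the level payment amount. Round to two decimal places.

Level ordinary annuity; solve FV = PMT × [((1+r)^n − 1)/r] for PMT.
Periodic rate r = 0.094 per year.
With n = 15: PMT = 50,000 / ([((1+r)^n − 1)/r]) = £1,650.15

£1,650.15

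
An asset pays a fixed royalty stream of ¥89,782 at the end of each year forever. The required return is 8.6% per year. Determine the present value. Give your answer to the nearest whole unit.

Periodic rate r = 0.086 per year.
Level perpetuity: PV = PMT / r = 89,782 / (0.086) = ¥1,043,977.

¥1,043,977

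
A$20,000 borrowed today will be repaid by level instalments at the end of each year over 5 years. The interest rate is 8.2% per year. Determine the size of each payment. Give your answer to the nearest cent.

A$5,035.56

Level ordinary annuity; solve PV = PMT × [(1 − (1+r)^−n)/r] for PMT.
Periodic rate r = 0.082 per year.
With n = 5: PMT = 20,000 / ([(1 − (1+r)^−n)/r]) = A$5,035.56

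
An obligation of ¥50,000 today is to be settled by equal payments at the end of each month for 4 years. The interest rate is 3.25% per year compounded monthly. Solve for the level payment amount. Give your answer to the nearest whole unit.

¥1,112

Level ordinary annuity; solve PV = PMT × [(1 − (1+r)^−n)/r] for PMT.
Periodic rate r = 0.0325/12 per month; n is counted in months.
With n = 48: PMT = 50,000 / ([(1 − (1+r)^−n)/r]) = ¥1,112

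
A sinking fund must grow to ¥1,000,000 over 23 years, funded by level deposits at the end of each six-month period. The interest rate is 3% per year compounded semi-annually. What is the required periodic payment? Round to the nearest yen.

¥15,251

Level ordinary annuity; solve FV = PMT × [((1+r)^n − 1)/r] for PMT.
Periodic rate r = 0.03/2 per half-year; n is counted in half-years.
With n = 46: PMT = 1,000,000 / ([((1+r)^n − 1)/r]) = ¥15,251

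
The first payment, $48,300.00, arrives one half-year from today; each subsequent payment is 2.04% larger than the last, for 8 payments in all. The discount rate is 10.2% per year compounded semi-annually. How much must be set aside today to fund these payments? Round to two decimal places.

$332,289.25

Periodic rate r = 0.102/2 per half-year; n is counted in half-years.
Growing ordinary annuity: PV = PMT₁ × [1 − ((1+g)/(1+r))^n] / (r − g) = 48,300 × [1 − ((1+0.0204)/(1+r))^8] / (r − 0.0204) = $332,289.25.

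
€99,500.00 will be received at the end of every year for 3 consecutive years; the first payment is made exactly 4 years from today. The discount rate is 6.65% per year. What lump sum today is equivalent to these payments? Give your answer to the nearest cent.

€216,640.62

Ordinary annuity of 3 payments, first payment at period 4.
Periodic rate r = 0.0665 per year.
The ordinary-annuity PV formula values the stream one period before the first payment (period 3); discount that back 3 periods:
PV₀ = 99,500 × [1 − (1+r)^−3] / r × (1+r)^−3 = €216,640.62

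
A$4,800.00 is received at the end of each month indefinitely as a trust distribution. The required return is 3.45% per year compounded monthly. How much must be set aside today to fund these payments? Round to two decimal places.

A$1,669,565.22

Periodic rate r = 0.0345/12 per month.
Level perpetuity: PV = PMT / r = 4,800 / (0.0345/12) = A$1,669,565.22.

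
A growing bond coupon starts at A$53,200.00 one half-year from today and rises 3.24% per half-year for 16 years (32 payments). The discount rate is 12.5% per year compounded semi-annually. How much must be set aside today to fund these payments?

A$1,062,821.86

Periodic rate r = 0.125/2 per half-year; n is counted in half-years.
Growing ordinary annuity: PV = PMT₁ × [1 − ((1+g)/(1+r))^n] / (r − g) = 53,200 × [1 − ((1+0.0324)/(1+r))^32] / (r − 0.0324) = A$1,062,821.86.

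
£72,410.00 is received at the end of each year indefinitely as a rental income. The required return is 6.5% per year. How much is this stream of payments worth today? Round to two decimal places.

£1,114,000.00

Periodic rate r = 0.065 per year.
Level perpetuity: PV = PMT / r = 72,410 / (0.065) = £1,114,000.00.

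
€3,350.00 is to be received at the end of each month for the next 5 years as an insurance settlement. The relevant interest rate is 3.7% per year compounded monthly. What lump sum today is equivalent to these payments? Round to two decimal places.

This is an ordinary annuity: 60 payments of €3,350.00 at the end of each month.
Periodic rate r = 0.037/12 per month; n is counted in months.
PV = PMT × [(1 − (1+r)^−n)/r] = 3,350 × [1 − (1+r)^−60] / r = €183,245.87

€183,245.87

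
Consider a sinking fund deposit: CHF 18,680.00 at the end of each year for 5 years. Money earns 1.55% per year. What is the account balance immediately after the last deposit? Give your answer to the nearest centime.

This is an ordinary annuity: 5 deposits of CHF 18,680.00 at the end of each year.
Periodic rate r = 0.0155 per year.
FV = PMT × [((1+r)^n − 1)/r] = 18,680 × [(1+r)^5 − 1] / r = CHF 96,340.63

CHF 96,340.63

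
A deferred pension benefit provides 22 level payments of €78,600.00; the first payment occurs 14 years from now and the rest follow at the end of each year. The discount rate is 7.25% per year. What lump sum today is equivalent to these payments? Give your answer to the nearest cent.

€342,855.93

Ordinary annuity of 22 payments, first payment at period 14.
Periodic rate r = 0.0725 per year.
The ordinary-annuity PV formula values the stream one period before the first payment (period 13); discount that back 13 periods:
PV₀ = 78,600 × [1 − (1+r)^−22] / r × (1+r)^−13 = €342,855.93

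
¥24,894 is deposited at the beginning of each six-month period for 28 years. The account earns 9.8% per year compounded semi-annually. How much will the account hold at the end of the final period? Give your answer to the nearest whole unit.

This is an annuity due: 56 deposits of ¥24,894 at the beginning of each six-month period.
Periodic rate r = 0.098/2 per half-year; n is counted in half-years.
FV = PMT × [((1+r)^n − 1)/r] × (1+r) = 24,894 × [(1+r)^56 − 1] / r × (1+r) = ¥7,231,350

¥7,231,350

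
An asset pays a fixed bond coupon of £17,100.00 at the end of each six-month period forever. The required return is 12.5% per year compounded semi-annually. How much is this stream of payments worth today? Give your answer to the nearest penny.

Periodic rate r = 0.125/2 per half-year.
Level perpetuity: PV = PMT / r = 17,100 / (0.125/2) = £273,600.00.

£273,600.00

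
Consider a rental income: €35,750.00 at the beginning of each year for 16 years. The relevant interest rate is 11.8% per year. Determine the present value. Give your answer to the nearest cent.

€281,861.32

This is an annuity due: 16 payments of €35,750.00 at the beginning of each year.
Periodic rate r = 0.118 per year.
PV = PMT × [(1 − (1+r)^−n)/r] × (1+r) = 35,750 × [1 − (1+r)^−16] / r × (1+r) = €281,861.32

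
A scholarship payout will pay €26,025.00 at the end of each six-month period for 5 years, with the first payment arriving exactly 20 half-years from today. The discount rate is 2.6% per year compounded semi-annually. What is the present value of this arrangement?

Ordinary annuity of 10 payments, first payment at period 20.
Periodic rate r = 0.026/2 per half-year; n is counted in half-years.
The ordinary-annuity PV formula values the stream one period before the first payment (period 19); discount that back 19 periods:
PV₀ = 26,025 × [1 − (1+r)^−10] / r × (1+r)^−19 = €189,783.37

€189,783.37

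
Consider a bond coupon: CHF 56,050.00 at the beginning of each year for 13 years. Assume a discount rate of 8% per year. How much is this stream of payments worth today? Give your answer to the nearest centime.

This is an annuity due: 13 payments of CHF 56,050.00 at the beginning of each year.
Periodic rate r = 0.08 per year.
PV = PMT × [(1 − (1+r)^−n)/r] × (1+r) = 56,050 × [1 − (1+r)^−13] / r × (1+r) = CHF 478,447.17

CHF 478,447.17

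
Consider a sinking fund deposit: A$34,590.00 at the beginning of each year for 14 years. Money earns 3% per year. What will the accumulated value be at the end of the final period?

A$608,746.43

This is an annuity due: 14 deposits of A$34,590.00 at the beginning of each year.
Periodic rate r = 0.03 per year.
FV = PMT × [((1+r)^n − 1)/r] × (1+r) = 34,590 × [(1+r)^14 − 1] / r × (1+r) = A$608,746.43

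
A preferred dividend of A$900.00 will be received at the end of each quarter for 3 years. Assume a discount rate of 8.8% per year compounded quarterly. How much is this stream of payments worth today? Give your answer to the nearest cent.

A$9,401.94

This is an ordinary annuity: 12 payments of A$900.00 at the end of each quarter.
Periodic rate r = 0.088/4 per quarter; n is counted in quarters.
PV = PMT × [(1 − (1+r)^−n)/r] = 900 × [1 − (1+r)^−12] / r = A$9,401.94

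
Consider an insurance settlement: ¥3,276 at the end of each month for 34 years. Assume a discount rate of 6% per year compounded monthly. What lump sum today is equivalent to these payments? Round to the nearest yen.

This is an ordinary annuity: 408 payments of ¥3,276 at the end of each month.
Periodic rate r = 0.06/12 per month; n is counted in months.
PV = PMT × [(1 − (1+r)^−n)/r] = 3,276 × [1 − (1+r)^−408] / r = ¥569,571

¥569,571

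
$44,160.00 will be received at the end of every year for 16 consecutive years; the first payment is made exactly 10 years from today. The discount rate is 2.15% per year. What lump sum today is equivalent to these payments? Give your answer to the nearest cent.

$489,286.87

Ordinary annuity of 16 payments, first payment at period 10.
Periodic rate r = 0.0215 per year.
The ordinary-annuity PV formula values the stream one period before the first payment (period 9); discount that back 9 periods:
PV₀ = 44,160 × [1 − (1+r)^−16] / r × (1+r)^−9 = $489,286.87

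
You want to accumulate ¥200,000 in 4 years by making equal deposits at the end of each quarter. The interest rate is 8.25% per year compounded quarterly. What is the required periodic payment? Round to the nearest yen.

¥10,678

Level ordinary annuity; solve FV = PMT × [((1+r)^n − 1)/r] for PMT.
Periodic rate r = 0.0825/4 per quarter; n is counted in quarters.
With n = 16: PMT = 200,000 / ([((1+r)^n − 1)/r]) = ¥10,678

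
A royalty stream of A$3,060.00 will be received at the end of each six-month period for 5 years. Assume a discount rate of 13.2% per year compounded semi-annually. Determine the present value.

This is an ordinary annuity: 10 payments of A$3,060.00 at the end of each six-month period.
Periodic rate r = 0.132/2 per half-year; n is counted in half-years.
PV = PMT × [(1 − (1+r)^−n)/r] = 3,060 × [1 − (1+r)^−10] / r = A$21,895.24

A$21,895.24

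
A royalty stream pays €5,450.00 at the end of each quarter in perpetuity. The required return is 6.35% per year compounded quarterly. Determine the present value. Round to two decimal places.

Periodic rate r = 0.0635/4 per quarter.
Level perpetuity: PV = PMT / r = 5,450 / (0.0635/4) = €343,307.09.

€343,307.09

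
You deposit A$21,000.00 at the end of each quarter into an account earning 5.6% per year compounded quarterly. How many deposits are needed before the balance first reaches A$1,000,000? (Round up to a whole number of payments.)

Periodic rate r = 0.056/4 per quarter; n is counted in quarters.
Ordinary annuity FV: 1,000,000 = 21,000 × [((1+r)^n − 1)/r].
(1+r)^n = 1 + 1,000,000 × r / 21,000, so n = ln(1 + 1,000,000·r/21,000) / ln(1+r) = 36.74.
Round up to a whole number of payments: n = 37.

37 payments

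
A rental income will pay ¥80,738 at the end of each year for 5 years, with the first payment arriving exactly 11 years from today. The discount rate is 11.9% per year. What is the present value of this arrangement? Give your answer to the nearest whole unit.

Ordinary annuity of 5 payments, first payment at period 11.
Periodic rate r = 0.119 per year.
The ordinary-annuity PV formula values the stream one period before the first payment (period 10); discount that back 10 periods:
PV₀ = 80,738 × [1 − (1+r)^−5] / r × (1+r)^−10 = ¥94,783

¥94,783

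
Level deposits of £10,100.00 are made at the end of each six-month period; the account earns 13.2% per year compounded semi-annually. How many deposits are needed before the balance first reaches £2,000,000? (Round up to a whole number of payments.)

Periodic rate r = 0.132/2 per half-year; n is counted in half-years.
Ordinary annuity FV: 2,000,000 = 10,100 × [((1+r)^n − 1)/r].
(1+r)^n = 1 + 2,000,000 × r / 10,100, so n = ln(1 + 2,000,000·r/10,100) / ln(1+r) = 41.37.
Round up to a whole number of payments: n = 42.

42 payments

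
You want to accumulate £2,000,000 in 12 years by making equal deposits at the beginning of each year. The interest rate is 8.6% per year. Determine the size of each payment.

£93,645.02

Level annuity due; solve FV = PMT × [((1+r)^n − 1)/r] × (1+r) for PMT.
Periodic rate r = 0.086 per year.
With n = 12: PMT = 2,000,000 / ([((1+r)^n − 1)/r] × (1+r)) = £93,645.02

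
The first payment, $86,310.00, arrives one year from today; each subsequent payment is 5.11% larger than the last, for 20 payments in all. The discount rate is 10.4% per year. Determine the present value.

$1,020,479.67

Periodic rate r = 0.104 per year.
Growing ordinary annuity: PV = PMT₁ × [1 − ((1+g)/(1+r))^n] / (r − g) = 86,310 × [1 − ((1+0.0511)/(1+r))^20] / (r − 0.0511) = $1,020,479.67.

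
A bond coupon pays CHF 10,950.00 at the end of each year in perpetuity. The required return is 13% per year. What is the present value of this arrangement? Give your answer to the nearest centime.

Periodic rate r = 0.13 per year.
Level perpetuity: PV = PMT / r = 10,950 / (0.13) = CHF 84,230.77.

CHF 84,230.77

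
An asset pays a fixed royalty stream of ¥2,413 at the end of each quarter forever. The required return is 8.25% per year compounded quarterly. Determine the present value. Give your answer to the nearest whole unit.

¥116,994

Periodic rate r = 0.0825/4 per quarter.
Level perpetuity: PV = PMT / r = 2,413 / (0.0825/4) = ¥116,994.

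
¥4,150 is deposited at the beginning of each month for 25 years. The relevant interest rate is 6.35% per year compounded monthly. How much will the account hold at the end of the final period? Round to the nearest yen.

¥3,051,963

This is an annuity due: 300 deposits of ¥4,150 at the beginning of each month.
Periodic rate r = 0.0635/12 per month; n is counted in months.
FV = PMT × [((1+r)^n − 1)/r] × (1+r) = 4,150 × [(1+r)^300 − 1] / r × (1+r) = ¥3,051,963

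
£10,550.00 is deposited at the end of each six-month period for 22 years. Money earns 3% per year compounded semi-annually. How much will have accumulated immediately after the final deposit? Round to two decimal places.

This is an ordinary annuity: 44 deposits of £10,550.00 at the end of each six-month period.
Periodic rate r = 0.03/2 per half-year; n is counted in half-years.
FV = PMT × [((1+r)^n − 1)/r] = 10,550 × [(1+r)^44 − 1] / r = £650,817.56

£650,817.56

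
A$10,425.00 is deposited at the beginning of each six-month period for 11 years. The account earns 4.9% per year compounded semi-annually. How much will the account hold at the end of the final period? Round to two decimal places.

This is an annuity due: 22 deposits of A$10,425.00 at the beginning of each six-month period.
Periodic rate r = 0.049/2 per half-year; n is counted in half-years.
FV = PMT × [((1+r)^n − 1)/r] × (1+r) = 10,425 × [(1+r)^22 − 1] / r × (1+r) = A$306,545.42

A$306,545.42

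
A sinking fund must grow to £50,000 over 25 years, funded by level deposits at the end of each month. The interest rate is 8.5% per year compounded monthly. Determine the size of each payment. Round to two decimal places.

£48.45

Level ordinary annuity; solve FV = PMT × [((1+r)^n − 1)/r] for PMT.
Periodic rate r = 0.085/12 per month; n is counted in months.
With n = 300: PMT = 50,000 / ([((1+r)^n − 1)/r]) = £48.45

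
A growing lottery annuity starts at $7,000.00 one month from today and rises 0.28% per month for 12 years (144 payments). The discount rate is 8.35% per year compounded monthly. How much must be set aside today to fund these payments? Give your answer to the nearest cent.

$755,713.79

Periodic rate r = 0.0835/12 per month; n is counted in months.
Growing ordinary annuity: PV = PMT₁ × [1 − ((1+g)/(1+r))^n] / (r − g) = 7,000 × [1 − ((1+0.0028)/(1+r))^144] / (r − 0.0028) = $755,713.79.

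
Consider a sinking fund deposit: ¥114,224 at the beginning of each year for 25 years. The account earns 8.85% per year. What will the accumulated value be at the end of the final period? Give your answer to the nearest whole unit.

¥10,299,623

This is an annuity due: 25 deposits of ¥114,224 at the beginning of each year.
Periodic rate r = 0.0885 per year.
FV = PMT × [((1+r)^n − 1)/r] × (1+r) = 114,224 × [(1+r)^25 − 1] / r × (1+r) = ¥10,299,623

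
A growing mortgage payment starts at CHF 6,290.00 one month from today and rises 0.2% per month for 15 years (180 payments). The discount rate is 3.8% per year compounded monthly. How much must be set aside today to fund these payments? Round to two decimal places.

CHF 1,018,856.24

Periodic rate r = 0.038/12 per month; n is counted in months.
Growing ordinary annuity: PV = PMT₁ × [1 − ((1+g)/(1+r))^n] / (r − g) = 6,290 × [1 − ((1+0.002)/(1+r))^180] / (r − 0.002) = CHF 1,018,856.24.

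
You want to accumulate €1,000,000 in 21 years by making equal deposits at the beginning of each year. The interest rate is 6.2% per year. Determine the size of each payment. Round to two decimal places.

€23,013.09

Level annuity due; solve FV = PMT × [((1+r)^n − 1)/r] × (1+r) for PMT.
Periodic rate r = 0.062 per year.
With n = 21: PMT = 1,000,000 / ([((1+r)^n − 1)/r] × (1+r)) = €23,013.09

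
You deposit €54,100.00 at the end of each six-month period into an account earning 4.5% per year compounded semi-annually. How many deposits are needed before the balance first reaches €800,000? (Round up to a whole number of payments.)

13 payments

Periodic rate r = 0.045/2 per half-year; n is counted in half-years.
Ordinary annuity FV: 800,000 = 54,100 × [((1+r)^n − 1)/r].
(1+r)^n = 1 + 800,000 × r / 54,100, so n = ln(1 + 800,000·r/54,100) / ln(1+r) = 12.91.
Round up to a whole number of payments: n = 13.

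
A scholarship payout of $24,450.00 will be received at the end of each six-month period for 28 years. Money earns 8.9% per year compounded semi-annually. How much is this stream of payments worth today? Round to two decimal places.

This is an ordinary annuity: 56 payments of $24,450.00 at the end of each six-month period.
Periodic rate r = 0.089/2 per half-year; n is counted in half-years.
PV = PMT × [(1 − (1+r)^−n)/r] = 24,450 × [1 − (1+r)^−56] / r = $501,459.78

$501,459.78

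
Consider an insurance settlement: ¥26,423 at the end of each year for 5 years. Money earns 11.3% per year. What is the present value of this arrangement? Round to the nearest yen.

¥96,924

This is an ordinary annuity: 5 payments of ¥26,423 at the end of each year.
Periodic rate r = 0.113 per year.
PV = PMT × [(1 − (1+r)^−n)/r] = 26,423 × [1 − (1+r)^−5] / r = ¥96,924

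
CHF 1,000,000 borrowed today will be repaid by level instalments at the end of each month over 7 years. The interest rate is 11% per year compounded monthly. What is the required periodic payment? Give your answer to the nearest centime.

Level ordinary annuity; solve PV = PMT × [(1 − (1+r)^−n)/r] for PMT.
Periodic rate r = 0.11/12 per month; n is counted in months.
With n = 84: PMT = 1,000,000 / ([(1 − (1+r)^−n)/r]) = CHF 17,122.44

CHF 17,122.44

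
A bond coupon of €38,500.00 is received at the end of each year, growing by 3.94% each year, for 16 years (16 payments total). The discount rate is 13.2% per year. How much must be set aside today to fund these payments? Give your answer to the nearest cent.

Periodic rate r = 0.132 per year.
Growing ordinary annuity: PV = PMT₁ × [1 − ((1+g)/(1+r))^n] / (r − g) = 38,500 × [1 − ((1+0.0394)/(1+r))^16] / (r − 0.0394) = €309,638.66.

€309,638.66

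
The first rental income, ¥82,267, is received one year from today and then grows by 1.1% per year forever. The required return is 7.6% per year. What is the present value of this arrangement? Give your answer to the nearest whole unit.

¥1,265,646

Periodic rate r = 0.076 per year.
Growing perpetuity (Gordon): PV = PMT₁ / (r − g) = 82,267 / (r − 0.011) = ¥1,265,646.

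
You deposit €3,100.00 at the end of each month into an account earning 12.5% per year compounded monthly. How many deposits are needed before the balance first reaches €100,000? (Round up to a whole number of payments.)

28 payments

Periodic rate r = 0.125/12 per month; n is counted in months.
Ordinary annuity FV: 100,000 = 3,100 × [((1+r)^n − 1)/r].
(1+r)^n = 1 + 100,000 × r / 3,100, so n = ln(1 + 100,000·r/3,100) / ln(1+r) = 27.96.
Round up to a whole number of payments: n = 28.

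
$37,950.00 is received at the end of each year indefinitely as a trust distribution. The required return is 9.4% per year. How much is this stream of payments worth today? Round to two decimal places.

$403,723.40

Periodic rate r = 0.094 per year.
Level perpetuity: PV = PMT / r = 37,950 / (0.094) = $403,723.40.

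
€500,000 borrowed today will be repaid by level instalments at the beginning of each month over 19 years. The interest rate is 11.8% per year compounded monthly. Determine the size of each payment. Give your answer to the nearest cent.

€5,454.71

Level annuity due; solve PV = PMT × [(1 − (1+r)^−n)/r] × (1+r) for PMT.
Periodic rate r = 0.118/12 per month; n is counted in months.
With n = 228: PMT = 500,000 / ([(1 − (1+r)^−n)/r] × (1+r)) = €5,454.71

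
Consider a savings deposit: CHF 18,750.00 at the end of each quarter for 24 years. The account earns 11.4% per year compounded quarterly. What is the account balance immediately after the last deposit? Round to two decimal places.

This is an ordinary annuity: 96 deposits of CHF 18,750.00 at the end of each quarter.
Periodic rate r = 0.114/4 per quarter; n is counted in quarters.
FV = PMT × [((1+r)^n − 1)/r] = 18,750 × [(1+r)^96 − 1] / r = CHF 9,109,277.16

CHF 9,109,277.16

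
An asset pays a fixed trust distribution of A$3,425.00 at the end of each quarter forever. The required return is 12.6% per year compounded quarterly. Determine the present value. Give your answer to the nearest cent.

Periodic rate r = 0.126/4 per quarter.
Level perpetuity: PV = PMT / r = 3,425 / (0.126/4) = A$108,730.16.

A$108,730.16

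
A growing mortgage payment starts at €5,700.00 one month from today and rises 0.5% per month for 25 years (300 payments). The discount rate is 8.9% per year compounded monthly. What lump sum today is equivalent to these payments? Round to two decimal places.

€1,211,161.71

Periodic rate r = 0.089/12 per month; n is counted in months.
Growing ordinary annuity: PV = PMT₁ × [1 − ((1+g)/(1+r))^n] / (r − g) = 5,700 × [1 − ((1+0.005)/(1+r))^300] / (r − 0.005) = €1,211,161.71.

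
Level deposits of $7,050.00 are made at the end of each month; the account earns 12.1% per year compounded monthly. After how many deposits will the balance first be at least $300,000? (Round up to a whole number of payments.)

Periodic rate r = 0.121/12 per month; n is counted in months.
Ordinary annuity FV: 300,000 = 7,050 × [((1+r)^n − 1)/r].
(1+r)^n = 1 + 300,000 × r / 7,050, so n = ln(1 + 300,000·r/7,050) / ln(1+r) = 35.59.
Round up to a whole number of payments: n = 36.

36 payments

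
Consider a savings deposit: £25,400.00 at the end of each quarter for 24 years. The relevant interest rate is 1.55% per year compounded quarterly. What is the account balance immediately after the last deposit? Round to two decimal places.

This is an ordinary annuity: 96 deposits of £25,400.00 at the end of each quarter.
Periodic rate r = 0.0155/4 per quarter; n is counted in quarters.
FV = PMT × [((1+r)^n − 1)/r] = 25,400 × [(1+r)^96 − 1] / r = £2,946,993.25

£2,946,993.25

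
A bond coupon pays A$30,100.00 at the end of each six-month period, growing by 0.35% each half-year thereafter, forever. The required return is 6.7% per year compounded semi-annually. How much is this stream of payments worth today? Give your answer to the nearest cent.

Periodic rate r = 0.067/2 per half-year.
Growing perpetuity (Gordon): PV = PMT₁ / (r − g) = 30,100 / (r − 0.0035) = A$1,003,333.33.

A$1,003,333.33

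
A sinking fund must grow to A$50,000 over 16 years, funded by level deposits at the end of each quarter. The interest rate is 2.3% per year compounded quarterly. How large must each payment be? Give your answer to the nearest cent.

A$648.52

Level ordinary annuity; solve FV = PMT × [((1+r)^n − 1)/r] for PMT.
Periodic rate r = 0.023/4 per quarter; n is counted in quarters.
With n = 64: PMT = 50,000 / ([((1+r)^n − 1)/r]) = A$648.52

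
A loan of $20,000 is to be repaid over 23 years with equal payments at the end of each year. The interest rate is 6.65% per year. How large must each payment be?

$1,721.59

Level ordinary annuity; solve PV = PMT × [(1 − (1+r)^−n)/r] for PMT.
Periodic rate r = 0.0665 per year.
With n = 23: PMT = 20,000 / ([(1 − (1+r)^−n)/r]) = $1,721.59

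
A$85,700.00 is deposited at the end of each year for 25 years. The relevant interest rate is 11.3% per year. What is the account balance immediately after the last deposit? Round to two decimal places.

This is an ordinary annuity: 25 deposits of A$85,700.00 at the end of each year.
Periodic rate r = 0.113 per year.
FV = PMT × [((1+r)^n − 1)/r] = 85,700 × [(1+r)^25 − 1] / r = A$10,264,127.93

A$10,264,127.93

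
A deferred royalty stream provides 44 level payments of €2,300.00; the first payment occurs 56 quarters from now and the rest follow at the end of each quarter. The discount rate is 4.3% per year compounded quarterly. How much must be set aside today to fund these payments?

€44,594.97

Ordinary annuity of 44 payments, first payment at period 56.
Periodic rate r = 0.043/4 per quarter; n is counted in quarters.
The ordinary-annuity PV formula values the stream one period before the first payment (period 55); discount that back 55 periods:
PV₀ = 2,300 × [1 − (1+r)^−44] / r × (1+r)^−55 = €44,594.97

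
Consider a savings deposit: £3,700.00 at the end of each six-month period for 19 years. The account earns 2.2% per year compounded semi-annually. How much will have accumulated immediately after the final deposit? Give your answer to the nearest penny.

This is an ordinary annuity: 38 deposits of £3,700.00 at the end of each six-month period.
Periodic rate r = 0.022/2 per half-year; n is counted in half-years.
FV = PMT × [((1+r)^n − 1)/r] = 3,700 × [(1+r)^38 − 1] / r = £173,381.34

£173,381.34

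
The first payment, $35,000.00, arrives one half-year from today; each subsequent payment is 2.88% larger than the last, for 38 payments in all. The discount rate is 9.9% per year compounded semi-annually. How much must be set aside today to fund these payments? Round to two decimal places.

Periodic rate r = 0.099/2 per half-year; n is counted in half-years.
Growing ordinary annuity: PV = PMT₁ × [1 − ((1+g)/(1+r))^n] / (r − g) = 35,000 × [1 − ((1+0.0288)/(1+r))^38] / (r − 0.0288) = $897,697.10.

$897,697.10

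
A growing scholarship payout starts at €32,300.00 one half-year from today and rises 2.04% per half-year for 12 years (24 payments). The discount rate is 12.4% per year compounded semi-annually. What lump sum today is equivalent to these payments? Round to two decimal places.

€478,856.93

Periodic rate r = 0.124/2 per half-year; n is counted in half-years.
Growing ordinary annuity: PV = PMT₁ × [1 − ((1+g)/(1+r))^n] / (r − g) = 32,300 × [1 − ((1+0.0204)/(1+r))^24] / (r − 0.0204) = €478,856.93.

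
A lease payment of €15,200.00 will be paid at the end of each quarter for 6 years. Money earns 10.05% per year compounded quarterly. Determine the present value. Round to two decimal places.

€271,476.75

This is an ordinary annuity: 24 payments of €15,200.00 at the end of each quarter.
Periodic rate r = 0.1005/4 per quarter; n is counted in quarters.
PV = PMT × [(1 − (1+r)^−n)/r] = 15,200 × [1 − (1+r)^−24] / r = €271,476.75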